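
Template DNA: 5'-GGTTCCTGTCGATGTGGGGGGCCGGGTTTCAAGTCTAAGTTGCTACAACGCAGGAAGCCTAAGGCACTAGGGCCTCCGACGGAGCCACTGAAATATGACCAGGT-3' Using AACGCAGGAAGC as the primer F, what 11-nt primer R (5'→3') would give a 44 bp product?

5'-CAGTGGCTCCG-3'

The forward primer binds at positions 47–58, so a 44 bp product ends at position 47 + 44 − 1 = 90.
The reverse primer anneals to the top strand over positions 80–90, i.e. to CGGAGCCACTG.
Its sequence written 5'→3' is the reverse complement: CAGTGGCTCCG.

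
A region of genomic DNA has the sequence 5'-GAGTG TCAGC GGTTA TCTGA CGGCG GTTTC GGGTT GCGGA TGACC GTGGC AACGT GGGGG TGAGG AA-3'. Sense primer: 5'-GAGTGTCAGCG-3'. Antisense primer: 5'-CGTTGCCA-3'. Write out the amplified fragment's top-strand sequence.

The forward primer matches the template at positions 1–11.
Reverse complement of the reverse primer: TGGCAACG. This occurs on the top strand at positions 47–54.
The product is the template from position 1 through 54 (54 bp).

5'-GAGTGTCAGCGGTTATCTGACGGCGGTTTCGGGTTGCGGATGACCGTGGCAACG-3'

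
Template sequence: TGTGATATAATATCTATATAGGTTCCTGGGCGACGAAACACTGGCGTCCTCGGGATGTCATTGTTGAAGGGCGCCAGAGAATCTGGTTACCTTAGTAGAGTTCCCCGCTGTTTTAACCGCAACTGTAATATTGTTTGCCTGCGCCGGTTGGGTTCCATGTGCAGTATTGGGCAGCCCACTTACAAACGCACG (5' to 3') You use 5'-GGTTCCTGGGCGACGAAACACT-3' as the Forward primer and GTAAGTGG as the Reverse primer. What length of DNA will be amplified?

163 bp

Scanning the template, GGTTCCTGGGCGACGAAACACT occurs at positions 21–42; this primer anneals to the bottom strand there with its 3' end pointing downstream.
Taking the reverse complement of GTAAGTGG gives CCACTTAC, found at positions 176–183 on the template; the primer anneals here to the top strand with its 3' end pointing upstream.
Amplicon spans positions 21–183: 163 bp.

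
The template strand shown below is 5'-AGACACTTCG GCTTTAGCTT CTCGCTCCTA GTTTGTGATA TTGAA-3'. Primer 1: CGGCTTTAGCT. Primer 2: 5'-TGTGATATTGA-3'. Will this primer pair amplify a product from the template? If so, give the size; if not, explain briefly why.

Primer 1 (CGGCTTTAGCT) matches the top strand at positions 9–19 (3' end points downstream).
Primer 2 (TGTGATATTGA) also matches the top strand directly, at positions 34–44 — its reverse complement TCAATATCACA is not present.
Both primers anneal to the bottom strand with 3' ends pointing the same way, so neither can prime synthesis back toward the other.

No product — both primers anneal to the same strand and extend in the same direction.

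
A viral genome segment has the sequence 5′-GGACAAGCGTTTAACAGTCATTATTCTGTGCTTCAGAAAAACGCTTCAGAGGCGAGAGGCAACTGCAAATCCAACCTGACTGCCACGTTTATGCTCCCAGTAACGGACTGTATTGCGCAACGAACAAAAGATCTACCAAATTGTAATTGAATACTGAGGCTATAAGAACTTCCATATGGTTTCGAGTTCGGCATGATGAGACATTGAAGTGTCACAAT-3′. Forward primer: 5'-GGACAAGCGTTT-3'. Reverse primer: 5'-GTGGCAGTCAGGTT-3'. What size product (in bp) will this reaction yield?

Forward primer GGACAAGCGTTT is found on the top strand at positions 1–12.
The reverse primer's reverse complement is AACCTGACTGCCAC, which matches the template at positions 73–86.
The product runs from position 1 to position 86, so its length is 86 − 1 + 1 = 86 bp.

86 bp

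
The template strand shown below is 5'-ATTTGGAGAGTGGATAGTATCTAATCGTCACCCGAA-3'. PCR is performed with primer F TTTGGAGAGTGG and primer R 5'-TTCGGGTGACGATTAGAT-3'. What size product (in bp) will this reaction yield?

Forward primer TTTGGAGAGTGG is found on the top strand at positions 2–13.
Reverse complement of the reverse primer: ATCTAATCGTCACCCGAA. This occurs on the top strand at positions 19–36.
Product length = (reverse-primer end) − (forward-primer start) + 1 = 36 − 2 + 1 = 35 bp.

35 bp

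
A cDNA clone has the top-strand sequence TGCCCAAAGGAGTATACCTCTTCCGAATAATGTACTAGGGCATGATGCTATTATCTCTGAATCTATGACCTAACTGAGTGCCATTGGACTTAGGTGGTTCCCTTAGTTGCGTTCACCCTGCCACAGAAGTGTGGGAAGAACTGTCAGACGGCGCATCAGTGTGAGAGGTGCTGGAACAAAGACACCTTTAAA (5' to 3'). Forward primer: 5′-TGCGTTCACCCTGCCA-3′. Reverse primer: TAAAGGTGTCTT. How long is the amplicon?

83 bp

Forward primer TGCGTTCACCCTGCCA is found on the top strand at positions 108–123.
Reverse complement of the reverse primer: AAGACACCTTTA. This occurs on the top strand at positions 179–190.
Amplicon spans positions 108–190: 83 bp.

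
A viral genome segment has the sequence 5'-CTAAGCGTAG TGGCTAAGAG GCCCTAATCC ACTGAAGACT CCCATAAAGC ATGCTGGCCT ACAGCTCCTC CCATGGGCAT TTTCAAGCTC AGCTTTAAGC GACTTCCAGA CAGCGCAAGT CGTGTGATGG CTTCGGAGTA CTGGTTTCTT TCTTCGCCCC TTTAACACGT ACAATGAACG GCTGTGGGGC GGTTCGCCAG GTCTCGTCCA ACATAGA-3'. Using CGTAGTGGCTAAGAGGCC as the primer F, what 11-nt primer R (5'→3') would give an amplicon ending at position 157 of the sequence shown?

The forward primer binds at positions 6–23; the product's 3' end on the top strand is position 157.
The reverse primer anneals to the top strand over positions 147–157, i.e. to TCTTTCTTCGC.
Its sequence written 5'→3' is the reverse complement: GCGAAGAAAGA.

5'-GCGAAGAAAGA-3'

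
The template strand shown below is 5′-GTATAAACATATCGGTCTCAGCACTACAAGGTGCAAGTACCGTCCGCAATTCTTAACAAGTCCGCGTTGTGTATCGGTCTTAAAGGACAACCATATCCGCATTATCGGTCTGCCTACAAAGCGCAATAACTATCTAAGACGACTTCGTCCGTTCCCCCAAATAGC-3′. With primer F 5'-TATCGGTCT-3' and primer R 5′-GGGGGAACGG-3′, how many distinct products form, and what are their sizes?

Three products: 149 bp, 87 bp, 56 bp

The forward primer TATCGGTCT matches the top strand at positions 10–18, 72–80, 103–111.
The reverse primer's reverse complement is CCGTTCCCCC, matching at positions 149–158.
Each forward site pairs with the reverse site to give a product ending at position 158: sizes 149, 87, 56 bp.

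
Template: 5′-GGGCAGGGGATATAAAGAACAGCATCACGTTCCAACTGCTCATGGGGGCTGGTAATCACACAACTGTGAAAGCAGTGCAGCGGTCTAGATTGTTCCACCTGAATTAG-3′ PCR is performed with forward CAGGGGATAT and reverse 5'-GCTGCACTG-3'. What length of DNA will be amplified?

78 bp

Forward primer CAGGGGATAT is found on the top strand at positions 4–13.
Reverse complement of the reverse primer: CAGTGCAGC. This occurs on the top strand at positions 73–81.
Amplicon spans positions 4–81: 78 bp.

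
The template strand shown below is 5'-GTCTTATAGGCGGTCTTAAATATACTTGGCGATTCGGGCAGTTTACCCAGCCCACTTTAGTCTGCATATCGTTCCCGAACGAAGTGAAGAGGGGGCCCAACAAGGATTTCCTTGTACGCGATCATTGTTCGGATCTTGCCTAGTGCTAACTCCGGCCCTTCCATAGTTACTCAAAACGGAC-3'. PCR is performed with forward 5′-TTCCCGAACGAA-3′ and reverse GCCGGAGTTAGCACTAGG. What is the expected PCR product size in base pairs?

Scanning the template, TTCCCGAACGAA occurs at positions 72–83; this primer anneals to the bottom strand there with its 3' end pointing downstream.
Reverse complement of the reverse primer: CCTAGTGCTAACTCCGGC. This occurs on the top strand at positions 139–156.
The product runs from position 72 to position 156, so its length is 156 − 72 + 1 = 85 bp.

85 bp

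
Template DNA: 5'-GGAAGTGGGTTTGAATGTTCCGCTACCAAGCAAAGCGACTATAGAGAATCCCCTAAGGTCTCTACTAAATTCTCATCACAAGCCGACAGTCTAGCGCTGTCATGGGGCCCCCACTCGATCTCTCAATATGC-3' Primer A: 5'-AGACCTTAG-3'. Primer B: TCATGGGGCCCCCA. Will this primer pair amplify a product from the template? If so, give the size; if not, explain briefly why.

Primer A (AGACCTTAG) has reverse complement CTAAGGTCT, which matches the top strand at positions 53–61; primer A anneals to the top strand there with its 3' end pointing upstream toward position 53.
Primer B (TCATGGGGCCCCCA) matches the top strand directly at positions 100–113; it anneals to the bottom strand with its 3' end pointing downstream toward position 113.
The 3' ends diverge (primer A extends toward position 1, primer B toward position 131), so the primers never converge on a shared product.

No product — the primers' 3' ends point away from each other.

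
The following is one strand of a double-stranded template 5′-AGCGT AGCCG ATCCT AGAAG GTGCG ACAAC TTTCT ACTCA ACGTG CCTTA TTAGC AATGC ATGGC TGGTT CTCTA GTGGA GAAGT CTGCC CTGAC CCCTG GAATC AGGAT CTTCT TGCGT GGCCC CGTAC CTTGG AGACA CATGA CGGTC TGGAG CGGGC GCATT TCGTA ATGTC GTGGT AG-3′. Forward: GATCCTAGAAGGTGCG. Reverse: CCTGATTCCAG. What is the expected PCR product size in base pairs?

99 bp

Forward primer GATCCTAGAAGGTGCG is found on the top strand at positions 10–25.
Taking the reverse complement of CCTGATTCCAG gives CTGGAATCAGG, found at positions 98–108 on the template; the primer anneals here to the top strand with its 3' end pointing upstream.
Product length = (reverse-primer end) − (forward-primer start) + 1 = 108 − 10 + 1 = 99 bp.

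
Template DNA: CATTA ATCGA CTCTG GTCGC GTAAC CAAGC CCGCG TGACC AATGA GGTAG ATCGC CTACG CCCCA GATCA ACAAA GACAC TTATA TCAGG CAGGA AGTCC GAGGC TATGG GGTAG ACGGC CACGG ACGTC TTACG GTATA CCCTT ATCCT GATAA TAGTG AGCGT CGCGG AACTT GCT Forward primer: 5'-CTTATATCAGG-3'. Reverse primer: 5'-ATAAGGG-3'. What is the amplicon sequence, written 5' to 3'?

5'-CTTATATCAGGCAGGAAGTCCGAGGCTATGGGGTAGACGGCCACGGACGTCTTACGGTATACCCTTAT-3'

Forward primer CTTATATCAGG is found on the top strand at positions 80–90.
The reverse primer's reverse complement is CCCTTAT, which matches the template at positions 141–147.
The product is the template from position 80 through 147 (68 bp).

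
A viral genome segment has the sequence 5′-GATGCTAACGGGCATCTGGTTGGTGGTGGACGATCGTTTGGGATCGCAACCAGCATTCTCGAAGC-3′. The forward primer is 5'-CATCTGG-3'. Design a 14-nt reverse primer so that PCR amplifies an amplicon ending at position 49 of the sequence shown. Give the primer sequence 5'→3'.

5'-TTGCGATCCCAAAC-3'

The forward primer binds at positions 13–19; the product's 3' end on the top strand is position 49.
The reverse primer anneals to the top strand over positions 36–49, i.e. to GTTTGGGATCGCAA.
Its sequence written 5'→3' is the reverse complement: TTGCGATCCCAAAC.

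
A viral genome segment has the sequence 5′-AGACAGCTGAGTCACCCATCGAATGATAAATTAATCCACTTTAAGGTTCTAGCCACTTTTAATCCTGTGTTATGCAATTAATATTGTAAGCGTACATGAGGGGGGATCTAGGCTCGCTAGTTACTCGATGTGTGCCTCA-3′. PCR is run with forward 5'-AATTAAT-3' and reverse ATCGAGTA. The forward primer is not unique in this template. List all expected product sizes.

101 bp, 54 bp

The forward primer AATTAAT matches the top strand at positions 29–35, 76–82.
The reverse primer's reverse complement is TACTCGAT, matching at positions 122–129.
Each forward site pairs with the reverse site to give a product ending at position 129: sizes 101, 54 bp.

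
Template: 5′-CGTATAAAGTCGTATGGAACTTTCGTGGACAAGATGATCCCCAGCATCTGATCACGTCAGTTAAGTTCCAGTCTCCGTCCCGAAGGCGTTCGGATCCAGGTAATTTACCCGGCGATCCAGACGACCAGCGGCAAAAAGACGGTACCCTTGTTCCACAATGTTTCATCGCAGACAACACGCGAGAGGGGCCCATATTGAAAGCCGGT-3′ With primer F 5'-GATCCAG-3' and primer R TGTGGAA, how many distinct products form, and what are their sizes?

Two products: 65 bp, 44 bp

The forward primer GATCCAG matches the top strand at positions 93–99, 114–120.
The reverse primer's reverse complement is TTCCACA, matching at positions 151–157.
Each forward site pairs with the reverse site to give a product ending at position 157: sizes 65, 44 bp.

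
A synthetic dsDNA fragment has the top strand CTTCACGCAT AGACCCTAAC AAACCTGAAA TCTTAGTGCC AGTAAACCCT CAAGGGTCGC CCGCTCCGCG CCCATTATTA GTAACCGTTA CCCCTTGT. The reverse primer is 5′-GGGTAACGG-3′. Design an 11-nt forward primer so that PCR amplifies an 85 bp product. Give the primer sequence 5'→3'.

5'-ATAGACCCTAA-3'

The reverse primer's reverse complement CCGTTACCC matches the template at positions 85–93, so the product ends at position 93.
An 85 bp product then starts at position 93 − 85 + 1 = 9.
The forward primer is identical to the top strand there: ATAGACCCTAA.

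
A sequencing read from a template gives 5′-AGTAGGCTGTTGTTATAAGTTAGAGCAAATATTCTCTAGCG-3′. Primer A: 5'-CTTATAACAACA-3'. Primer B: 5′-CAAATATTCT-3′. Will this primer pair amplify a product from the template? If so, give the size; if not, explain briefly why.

Primer A (CTTATAACAACA) has reverse complement TGTTGTTATAAG, which matches the top strand at positions 8–19; primer A anneals to the top strand there with its 3' end pointing upstream toward position 8.
Primer B (CAAATATTCT) matches the top strand directly at positions 26–35; it anneals to the bottom strand with its 3' end pointing downstream toward position 35.
The 3' ends diverge (primer A extends toward position 1, primer B toward position 41), so the primers never converge on a shared product.

No product — the primers' 3' ends point away from each other.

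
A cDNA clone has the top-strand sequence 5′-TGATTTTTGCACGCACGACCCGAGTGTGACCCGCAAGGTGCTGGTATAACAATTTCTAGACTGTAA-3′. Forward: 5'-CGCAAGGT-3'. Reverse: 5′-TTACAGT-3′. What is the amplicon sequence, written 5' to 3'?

Scanning the template, CGCAAGGT occurs at positions 32–39; this primer anneals to the bottom strand there with its 3' end pointing downstream.
Reverse complement of the reverse primer: ACTGTAA. This occurs on the top strand at positions 60–66.
The product is the template from position 32 through 66 (35 bp).

5'-CGCAAGGTGCTGGTATAACAATTTCTAGACTGTAA-3'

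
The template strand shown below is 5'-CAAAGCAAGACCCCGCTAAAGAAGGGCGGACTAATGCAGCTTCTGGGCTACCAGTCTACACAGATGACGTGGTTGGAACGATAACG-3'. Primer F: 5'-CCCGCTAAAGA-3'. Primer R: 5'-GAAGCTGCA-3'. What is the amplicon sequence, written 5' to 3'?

5'-CCCGCTAAAGAAGGGCGGACTAATGCAGCTTC-3'

The forward primer matches the template at positions 12–22.
The reverse primer's reverse complement is TGCAGCTTC, which matches the template at positions 35–43.
The product is the template from position 12 through 43 (32 bp).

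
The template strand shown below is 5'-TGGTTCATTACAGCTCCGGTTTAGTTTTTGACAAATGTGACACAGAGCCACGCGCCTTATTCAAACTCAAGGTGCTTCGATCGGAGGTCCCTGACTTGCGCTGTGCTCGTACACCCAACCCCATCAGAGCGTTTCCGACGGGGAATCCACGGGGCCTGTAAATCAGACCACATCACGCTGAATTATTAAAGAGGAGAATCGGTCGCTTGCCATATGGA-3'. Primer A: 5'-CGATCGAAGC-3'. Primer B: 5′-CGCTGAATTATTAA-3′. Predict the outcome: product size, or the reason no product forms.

Primer A (CGATCGAAGC) has reverse complement GCTTCGATCG, which matches the top strand at positions 74–83; primer A anneals to the top strand there with its 3' end pointing upstream toward position 74.
Primer B (CGCTGAATTATTAA) matches the top strand directly at positions 176–189; it anneals to the bottom strand with its 3' end pointing downstream toward position 189.
The 3' ends diverge (primer A extends toward position 1, primer B toward position 218), so the primers never converge on a shared product.

No product — the primers' 3' ends point away from each other.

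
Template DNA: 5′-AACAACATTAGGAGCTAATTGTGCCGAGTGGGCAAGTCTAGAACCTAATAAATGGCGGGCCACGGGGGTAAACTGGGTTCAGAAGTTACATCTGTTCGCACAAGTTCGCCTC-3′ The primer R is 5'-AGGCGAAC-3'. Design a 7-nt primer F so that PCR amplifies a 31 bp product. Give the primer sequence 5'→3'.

5'-AGAAGTT-3'

The reverse primer's reverse complement GTTCGCCT matches the template at positions 104–111, so the product ends at position 111.
A 31 bp product then starts at position 111 − 31 + 1 = 81.
The forward primer is identical to the top strand there: AGAAGTT.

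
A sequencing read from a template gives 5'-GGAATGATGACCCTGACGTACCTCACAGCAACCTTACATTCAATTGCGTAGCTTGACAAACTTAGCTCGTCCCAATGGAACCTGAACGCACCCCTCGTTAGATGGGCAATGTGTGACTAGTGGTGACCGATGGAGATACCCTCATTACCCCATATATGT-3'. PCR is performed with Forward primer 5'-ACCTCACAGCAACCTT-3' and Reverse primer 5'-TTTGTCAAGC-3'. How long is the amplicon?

Scanning the template, ACCTCACAGCAACCTT occurs at positions 20–35; this primer anneals to the bottom strand there with its 3' end pointing downstream.
Taking the reverse complement of TTTGTCAAGC gives GCTTGACAAA, found at positions 51–60 on the template; the primer anneals here to the top strand with its 3' end pointing upstream.
The product runs from position 20 to position 60, so its length is 60 − 20 + 1 = 41 bp.

41 bp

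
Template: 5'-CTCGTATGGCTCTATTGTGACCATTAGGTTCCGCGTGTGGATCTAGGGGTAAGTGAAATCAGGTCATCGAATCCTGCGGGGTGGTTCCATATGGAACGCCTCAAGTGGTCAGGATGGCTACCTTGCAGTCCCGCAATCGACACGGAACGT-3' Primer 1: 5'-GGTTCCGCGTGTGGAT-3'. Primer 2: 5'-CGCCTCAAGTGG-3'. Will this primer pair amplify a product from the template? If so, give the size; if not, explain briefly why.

Primer 1 (GGTTCCGCGTGTGGAT) matches the top strand at positions 27–42 (3' end points downstream).
Primer 2 (CGCCTCAAGTGG) also matches the top strand directly, at positions 97–108 — its reverse complement CCACTTGAGGCG is not present.
Both primers anneal to the bottom strand with 3' ends pointing the same way, so neither can prime synthesis back toward the other.

No product — both primers anneal to the same strand and extend in the same direction.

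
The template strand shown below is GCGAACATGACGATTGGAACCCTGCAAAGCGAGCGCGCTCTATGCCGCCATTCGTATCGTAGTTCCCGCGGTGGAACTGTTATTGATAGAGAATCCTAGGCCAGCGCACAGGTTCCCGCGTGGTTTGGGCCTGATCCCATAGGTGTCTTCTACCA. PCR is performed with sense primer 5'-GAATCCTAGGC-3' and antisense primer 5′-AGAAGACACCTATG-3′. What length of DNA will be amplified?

61 bp

Forward primer GAATCCTAGGC is found on the top strand at positions 91–101.
Reverse complement of the reverse primer: CATAGGTGTCTTCT. This occurs on the top strand at positions 138–151.
Product length = (reverse-primer end) − (forward-primer start) + 1 = 151 − 91 + 1 = 61 bp.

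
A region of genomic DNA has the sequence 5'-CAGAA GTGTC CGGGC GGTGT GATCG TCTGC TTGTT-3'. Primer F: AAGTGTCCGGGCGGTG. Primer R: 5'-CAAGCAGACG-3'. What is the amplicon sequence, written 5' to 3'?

5'-AAGTGTCCGGGCGGTGTGATCGTCTGCTTG-3'

The forward primer matches the template at positions 4–19.
The reverse primer's reverse complement is CGTCTGCTTG, which matches the template at positions 24–33.
The product is the template from position 4 through 33 (30 bp).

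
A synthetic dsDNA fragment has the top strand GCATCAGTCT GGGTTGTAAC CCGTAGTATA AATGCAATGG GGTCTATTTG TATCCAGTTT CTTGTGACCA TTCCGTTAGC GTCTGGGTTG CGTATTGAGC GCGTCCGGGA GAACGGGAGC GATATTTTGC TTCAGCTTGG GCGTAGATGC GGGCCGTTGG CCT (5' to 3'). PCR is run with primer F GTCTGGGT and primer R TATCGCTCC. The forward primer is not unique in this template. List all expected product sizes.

The forward primer GTCTGGGT matches the top strand at positions 7–14, 81–88.
The reverse primer's reverse complement is GGAGCGATA, matching at positions 116–124.
Each forward site pairs with the reverse site to give a product ending at position 124: sizes 118, 44 bp.

118 bp, 44 bp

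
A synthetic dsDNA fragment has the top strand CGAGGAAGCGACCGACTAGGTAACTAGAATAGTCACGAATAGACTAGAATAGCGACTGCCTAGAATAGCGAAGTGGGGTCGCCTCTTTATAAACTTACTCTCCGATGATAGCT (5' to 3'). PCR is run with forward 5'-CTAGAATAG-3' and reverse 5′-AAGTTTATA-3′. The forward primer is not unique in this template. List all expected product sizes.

The forward primer CTAGAATAG matches the top strand at positions 24–32, 44–52, 60–68.
The reverse primer's reverse complement is TATAAACTT, matching at positions 88–96.
Each forward site pairs with the reverse site to give a product ending at position 96: sizes 73, 53, 37 bp.

73 bp, 53 bp, 37 bp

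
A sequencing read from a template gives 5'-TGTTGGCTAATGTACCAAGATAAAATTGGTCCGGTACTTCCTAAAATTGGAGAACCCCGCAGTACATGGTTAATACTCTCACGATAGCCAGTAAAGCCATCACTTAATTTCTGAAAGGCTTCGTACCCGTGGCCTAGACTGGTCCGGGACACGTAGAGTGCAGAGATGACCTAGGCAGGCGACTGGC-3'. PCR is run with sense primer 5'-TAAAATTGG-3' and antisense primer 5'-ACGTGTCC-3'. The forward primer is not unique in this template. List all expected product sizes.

The forward primer TAAAATTGG matches the top strand at positions 21–29, 42–50.
The reverse primer's reverse complement is GGACACGT, matching at positions 147–154.
Each forward site pairs with the reverse site to give a product ending at position 154: sizes 134, 113 bp.

134 bp, 113 bp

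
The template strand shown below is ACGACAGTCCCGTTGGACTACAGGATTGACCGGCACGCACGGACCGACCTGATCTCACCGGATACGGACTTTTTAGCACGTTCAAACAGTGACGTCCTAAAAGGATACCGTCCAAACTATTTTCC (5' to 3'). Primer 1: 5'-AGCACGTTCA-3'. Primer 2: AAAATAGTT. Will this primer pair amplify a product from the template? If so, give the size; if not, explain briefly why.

Primer 1 (AGCACGTTCA) matches the top strand at positions 75–84; it acts as a forward primer.
Primer 2's reverse complement is AACTATTTT, matching the top strand at positions 115–123; it acts as a reverse primer.
The 3' ends face each other across positions 75–123, giving a 49 bp product.

Yes — a 49 bp product.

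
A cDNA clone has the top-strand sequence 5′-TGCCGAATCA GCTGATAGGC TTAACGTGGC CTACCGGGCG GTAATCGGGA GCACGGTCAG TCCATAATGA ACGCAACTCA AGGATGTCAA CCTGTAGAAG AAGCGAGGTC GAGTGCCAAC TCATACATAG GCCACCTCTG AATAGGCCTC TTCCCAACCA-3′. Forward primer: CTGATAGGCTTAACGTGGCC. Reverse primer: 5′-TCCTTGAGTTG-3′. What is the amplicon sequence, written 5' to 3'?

Scanning the template, CTGATAGGCTTAACGTGGCC occurs at positions 12–31; this primer anneals to the bottom strand there with its 3' end pointing downstream.
Reverse complement of the reverse primer: CAACTCAAGGA. This occurs on the top strand at positions 74–84.
The product is the template from position 12 through 84 (73 bp).

5'-CTGATAGGCTTAACGTGGCCTACCGGGCGGTAATCGGGAGCACGGTCAGTCCATAATGAACGCAACTCAAGGA-3'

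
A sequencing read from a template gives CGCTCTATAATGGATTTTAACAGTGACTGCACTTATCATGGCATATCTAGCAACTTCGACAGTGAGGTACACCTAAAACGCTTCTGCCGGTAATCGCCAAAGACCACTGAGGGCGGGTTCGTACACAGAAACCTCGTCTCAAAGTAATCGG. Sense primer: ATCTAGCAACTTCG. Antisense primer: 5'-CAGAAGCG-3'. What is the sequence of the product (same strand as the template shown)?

5'-ATCTAGCAACTTCGACAGTGAGGTACACCTAAAACGCTTCTG-3'

The forward primer matches the template at positions 45–58.
Reverse complement of the reverse primer: CGCTTCTG. This occurs on the top strand at positions 79–86.
The product is the template from position 45 through 86 (42 bp).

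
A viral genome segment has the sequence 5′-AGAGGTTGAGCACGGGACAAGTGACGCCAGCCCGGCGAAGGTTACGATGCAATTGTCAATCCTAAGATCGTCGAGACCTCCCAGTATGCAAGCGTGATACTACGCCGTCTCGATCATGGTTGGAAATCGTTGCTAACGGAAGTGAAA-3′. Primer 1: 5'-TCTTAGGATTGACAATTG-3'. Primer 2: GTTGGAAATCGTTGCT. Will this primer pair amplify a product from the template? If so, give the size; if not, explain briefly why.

Primer 1 (TCTTAGGATTGACAATTG) has reverse complement CAATTGTCAATCCTAAGA, which matches the top strand at positions 50–67; primer 1 anneals to the top strand there with its 3' end pointing upstream toward position 50.
Primer 2 (GTTGGAAATCGTTGCT) matches the top strand directly at positions 119–134; it anneals to the bottom strand with its 3' end pointing downstream toward position 134.
The 3' ends diverge (primer 1 extends toward position 1, primer 2 toward position 147), so the primers never converge on a shared product.

No product — the primers' 3' ends point away from each other.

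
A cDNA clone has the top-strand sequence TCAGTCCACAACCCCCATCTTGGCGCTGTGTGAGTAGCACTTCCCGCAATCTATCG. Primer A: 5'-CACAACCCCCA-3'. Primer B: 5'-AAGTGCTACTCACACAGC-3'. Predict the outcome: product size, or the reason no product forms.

Primer A (CACAACCCCCA) matches the top strand at positions 7–17; it acts as a forward primer.
Primer B's reverse complement is GCTGTGTGAGTAGCACTT, matching the top strand at positions 25–42; it acts as a reverse primer.
The 3' ends face each other across positions 7–42, giving a 36 bp product.

Yes — a 36 bp product.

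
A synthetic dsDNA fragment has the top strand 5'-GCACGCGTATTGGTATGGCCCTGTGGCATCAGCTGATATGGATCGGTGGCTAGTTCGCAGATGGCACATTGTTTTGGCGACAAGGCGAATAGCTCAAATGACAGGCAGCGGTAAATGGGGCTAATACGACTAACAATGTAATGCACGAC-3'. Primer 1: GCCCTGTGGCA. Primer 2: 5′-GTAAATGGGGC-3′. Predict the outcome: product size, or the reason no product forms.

Primer 1 (GCCCTGTGGCA) matches the top strand at positions 18–28 (3' end points downstream).
Primer 2 (GTAAATGGGGC) also matches the top strand directly, at positions 111–121 — its reverse complement GCCCCATTTAC is not present.
Both primers anneal to the bottom strand with 3' ends pointing the same way, so neither can prime synthesis back toward the other.

No product — both primers anneal to the same strand and extend in the same direction.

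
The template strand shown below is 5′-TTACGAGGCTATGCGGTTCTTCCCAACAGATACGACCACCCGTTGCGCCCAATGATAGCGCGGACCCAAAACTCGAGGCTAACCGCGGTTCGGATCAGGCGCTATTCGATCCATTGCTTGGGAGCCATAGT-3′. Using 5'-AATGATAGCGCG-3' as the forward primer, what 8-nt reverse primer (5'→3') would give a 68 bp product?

The forward primer binds at positions 51–62, so a 68 bp product ends at position 51 + 68 − 1 = 118.
The reverse primer anneals to the top strand over positions 111–118, i.e. to CCATTGCT.
Its sequence written 5'→3' is the reverse complement: AGCAATGG.

5'-AGCAATGG-3'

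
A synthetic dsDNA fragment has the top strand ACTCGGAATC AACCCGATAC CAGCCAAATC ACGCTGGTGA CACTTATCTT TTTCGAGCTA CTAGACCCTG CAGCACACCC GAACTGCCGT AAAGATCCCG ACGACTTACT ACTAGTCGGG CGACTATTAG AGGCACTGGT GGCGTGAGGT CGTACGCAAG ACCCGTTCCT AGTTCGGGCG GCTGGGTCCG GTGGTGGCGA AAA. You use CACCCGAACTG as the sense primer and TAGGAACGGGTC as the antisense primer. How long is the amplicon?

96 bp

Scanning the template, CACCCGAACTG occurs at positions 76–86; this primer anneals to the bottom strand there with its 3' end pointing downstream.
The reverse primer's reverse complement is GACCCGTTCCTA, which matches the template at positions 160–171.
The product runs from position 76 to position 171, so its length is 171 − 76 + 1 = 96 bp.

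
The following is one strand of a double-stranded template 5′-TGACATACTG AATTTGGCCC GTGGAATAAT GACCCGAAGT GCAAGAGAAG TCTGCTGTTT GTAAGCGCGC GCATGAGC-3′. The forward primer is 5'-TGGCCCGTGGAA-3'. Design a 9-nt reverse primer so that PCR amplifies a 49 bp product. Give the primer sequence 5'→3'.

The forward primer binds at positions 15–26, so a 49 bp product ends at position 15 + 49 − 1 = 63.
The reverse primer anneals to the top strand over positions 55–63, i.e. to CTGTTTGTA.
Its sequence written 5'→3' is the reverse complement: TACAAACAG.

5'-TACAAACAG-3'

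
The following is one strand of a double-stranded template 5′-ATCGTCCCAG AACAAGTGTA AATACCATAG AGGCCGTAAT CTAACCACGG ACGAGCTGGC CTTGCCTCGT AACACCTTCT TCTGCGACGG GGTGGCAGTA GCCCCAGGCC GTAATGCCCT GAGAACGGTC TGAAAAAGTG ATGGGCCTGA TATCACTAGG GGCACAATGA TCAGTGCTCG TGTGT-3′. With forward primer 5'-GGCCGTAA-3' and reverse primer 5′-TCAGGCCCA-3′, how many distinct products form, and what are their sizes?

Two products: 119 bp, 44 bp

The forward primer GGCCGTAA matches the top strand at positions 32–39, 107–114.
The reverse primer's reverse complement is TGGGCCTGA, matching at positions 142–150.
Each forward site pairs with the reverse site to give a product ending at position 150: sizes 119, 44 bp.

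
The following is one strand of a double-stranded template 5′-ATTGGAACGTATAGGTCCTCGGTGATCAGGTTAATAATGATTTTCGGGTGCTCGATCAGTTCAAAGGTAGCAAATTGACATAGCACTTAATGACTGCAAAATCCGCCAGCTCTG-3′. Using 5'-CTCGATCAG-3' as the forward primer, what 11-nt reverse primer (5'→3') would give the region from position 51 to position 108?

5'-TGGCGGATTTT-3'

The product's 3' end on the top strand is position 108.
The reverse primer anneals to the top strand over positions 98–108, i.e. to AAAATCCGCCA.
Its sequence written 5'→3' is the reverse complement: TGGCGGATTTT.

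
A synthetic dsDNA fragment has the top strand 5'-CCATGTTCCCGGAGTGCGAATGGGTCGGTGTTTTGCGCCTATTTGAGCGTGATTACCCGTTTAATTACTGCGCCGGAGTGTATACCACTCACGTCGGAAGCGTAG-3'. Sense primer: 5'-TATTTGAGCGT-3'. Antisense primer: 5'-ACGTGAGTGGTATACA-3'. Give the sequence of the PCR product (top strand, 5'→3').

Scanning the template, TATTTGAGCGT occurs at positions 40–50; this primer anneals to the bottom strand there with its 3' end pointing downstream.
Taking the reverse complement of ACGTGAGTGGTATACA gives TGTATACCACTCACGT, found at positions 79–94 on the template; the primer anneals here to the top strand with its 3' end pointing upstream.
The product is the template from position 40 through 94 (55 bp).

5'-TATTTGAGCGTGATTACCCGTTTAATTACTGCGCCGGAGTGTATACCACTCACGT-3'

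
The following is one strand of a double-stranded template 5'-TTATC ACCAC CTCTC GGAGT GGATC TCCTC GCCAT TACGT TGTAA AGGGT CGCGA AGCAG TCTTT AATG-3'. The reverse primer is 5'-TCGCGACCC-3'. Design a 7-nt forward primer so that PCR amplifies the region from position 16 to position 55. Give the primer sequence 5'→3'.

The reverse primer's reverse complement GGGTCGCGA matches the template at positions 47–55; the product starts at position 16.
The forward primer is identical to the top strand over positions 16–22: GGAGTGG.

5'-GGAGTGG-3'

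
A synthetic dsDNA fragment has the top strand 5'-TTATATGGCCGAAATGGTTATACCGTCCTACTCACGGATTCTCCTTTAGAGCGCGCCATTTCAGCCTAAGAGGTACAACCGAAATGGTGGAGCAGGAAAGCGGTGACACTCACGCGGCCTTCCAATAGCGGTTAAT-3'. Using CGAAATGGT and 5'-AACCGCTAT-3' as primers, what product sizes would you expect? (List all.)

124 bp, 54 bp

The forward primer CGAAATGGT matches the top strand at positions 10–18, 80–88.
The reverse primer's reverse complement is ATAGCGGTT, matching at positions 125–133.
Each forward site pairs with the reverse site to give a product ending at position 133: sizes 124, 54 bp.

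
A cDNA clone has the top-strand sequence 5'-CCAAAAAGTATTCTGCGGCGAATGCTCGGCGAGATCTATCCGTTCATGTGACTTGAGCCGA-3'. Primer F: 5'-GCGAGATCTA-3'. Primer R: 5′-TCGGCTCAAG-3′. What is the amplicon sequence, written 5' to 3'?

5'-GCGAGATCTATCCGTTCATGTGACTTGAGCCGA-3'

The forward primer matches the template at positions 29–38.
The reverse primer's reverse complement is CTTGAGCCGA, which matches the template at positions 52–61.
The product is the template from position 29 through 61 (33 bp).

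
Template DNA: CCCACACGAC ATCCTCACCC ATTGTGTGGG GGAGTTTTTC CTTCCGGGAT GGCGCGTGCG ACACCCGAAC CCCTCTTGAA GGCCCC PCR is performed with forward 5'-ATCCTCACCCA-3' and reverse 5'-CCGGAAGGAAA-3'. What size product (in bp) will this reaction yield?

Forward primer ATCCTCACCCA is found on the top strand at positions 11–21.
Reverse complement of the reverse primer: TTTCCTTCCGG. This occurs on the top strand at positions 37–47.
Product length = (reverse-primer end) − (forward-primer start) + 1 = 47 − 11 + 1 = 37 bp.

37 bp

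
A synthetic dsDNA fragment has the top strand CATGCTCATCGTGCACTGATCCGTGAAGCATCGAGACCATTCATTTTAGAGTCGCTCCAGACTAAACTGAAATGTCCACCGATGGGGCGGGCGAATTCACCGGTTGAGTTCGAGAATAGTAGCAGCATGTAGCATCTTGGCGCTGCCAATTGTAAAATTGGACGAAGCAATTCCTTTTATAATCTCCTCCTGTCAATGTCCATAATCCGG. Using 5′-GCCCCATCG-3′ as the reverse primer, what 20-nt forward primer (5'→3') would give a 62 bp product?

The reverse primer's reverse complement CGATGGGGC matches the template at positions 80–88, so the product ends at position 88.
A 62 bp product then starts at position 88 − 62 + 1 = 27.
The forward primer is identical to the top strand there: AGCATCGAGACCATTCATTT.

5'-AGCATCGAGACCATTCATTT-3'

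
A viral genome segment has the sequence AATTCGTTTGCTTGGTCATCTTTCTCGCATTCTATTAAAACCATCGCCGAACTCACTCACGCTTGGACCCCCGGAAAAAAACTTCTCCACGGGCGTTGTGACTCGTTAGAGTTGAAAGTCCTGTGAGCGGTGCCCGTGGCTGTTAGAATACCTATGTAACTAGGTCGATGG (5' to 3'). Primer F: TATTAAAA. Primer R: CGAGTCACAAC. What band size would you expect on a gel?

Scanning the template, TATTAAAA occurs at positions 33–40; this primer anneals to the bottom strand there with its 3' end pointing downstream.
Taking the reverse complement of CGAGTCACAAC gives GTTGTGACTCG, found at positions 95–105 on the template; the primer anneals here to the top strand with its 3' end pointing upstream.
The product runs from position 33 to position 105, so its length is 105 − 33 + 1 = 73 bp.

73 bp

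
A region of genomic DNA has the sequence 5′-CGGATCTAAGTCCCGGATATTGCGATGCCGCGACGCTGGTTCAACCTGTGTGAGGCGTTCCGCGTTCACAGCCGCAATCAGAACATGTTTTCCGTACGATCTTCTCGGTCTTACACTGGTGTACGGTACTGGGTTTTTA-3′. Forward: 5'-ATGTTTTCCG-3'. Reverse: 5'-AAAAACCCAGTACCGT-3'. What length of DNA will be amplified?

54 bp

The forward primer matches the template at positions 85–94.
Reverse complement of the reverse primer: ACGGTACTGGGTTTTT. This occurs on the top strand at positions 123–138.
Amplicon spans positions 85–138: 54 bp.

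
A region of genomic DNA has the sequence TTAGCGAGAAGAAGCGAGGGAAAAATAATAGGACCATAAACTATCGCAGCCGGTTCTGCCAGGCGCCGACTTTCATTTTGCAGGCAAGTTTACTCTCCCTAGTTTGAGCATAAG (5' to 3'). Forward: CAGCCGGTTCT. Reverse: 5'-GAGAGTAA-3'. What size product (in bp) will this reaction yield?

The forward primer matches the template at positions 47–57.
Reverse complement of the reverse primer: TTACTCTC. This occurs on the top strand at positions 90–97.
Amplicon spans positions 47–97: 51 bp.

51 bp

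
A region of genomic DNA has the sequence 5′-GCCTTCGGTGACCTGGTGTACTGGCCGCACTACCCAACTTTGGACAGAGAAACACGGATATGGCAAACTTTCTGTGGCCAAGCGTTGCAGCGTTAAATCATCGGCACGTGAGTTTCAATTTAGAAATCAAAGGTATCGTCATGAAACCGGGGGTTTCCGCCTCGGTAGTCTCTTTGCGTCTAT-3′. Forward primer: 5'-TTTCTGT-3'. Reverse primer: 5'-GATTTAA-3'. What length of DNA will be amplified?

The forward primer matches the template at positions 69–75.
Taking the reverse complement of GATTTAA gives TTAAATC, found at positions 93–99 on the template; the primer anneals here to the top strand with its 3' end pointing upstream.
The product runs from position 69 to position 99, so its length is 99 − 69 + 1 = 31 bp.

31 bp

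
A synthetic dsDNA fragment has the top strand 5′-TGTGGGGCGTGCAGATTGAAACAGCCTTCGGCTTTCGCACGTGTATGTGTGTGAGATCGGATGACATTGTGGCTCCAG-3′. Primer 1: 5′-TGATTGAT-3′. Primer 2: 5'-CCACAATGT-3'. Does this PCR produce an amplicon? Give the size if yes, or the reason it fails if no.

Primer 1 (TGATTGAT) does not match the top strand, and its reverse complement ATCAATCA does not match either.
With no annealing site for primer 1, no amplification occurs.

No product — primer 1 has no binding site in the template.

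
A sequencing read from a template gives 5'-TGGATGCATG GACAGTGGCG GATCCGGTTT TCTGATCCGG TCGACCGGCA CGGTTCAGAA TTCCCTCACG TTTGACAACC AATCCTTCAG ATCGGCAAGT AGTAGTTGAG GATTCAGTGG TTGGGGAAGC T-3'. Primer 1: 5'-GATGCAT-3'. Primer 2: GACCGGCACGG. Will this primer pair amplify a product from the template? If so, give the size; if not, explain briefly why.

No product — both primers anneal to the same strand and extend in the same direction.

Primer 1 (GATGCAT) matches the top strand at positions 3–9 (3' end points downstream).
Primer 2 (GACCGGCACGG) also matches the top strand directly, at positions 43–53 — its reverse complement CCGTGCCGGTC is not present.
Both primers anneal to the bottom strand with 3' ends pointing the same way, so neither can prime synthesis back toward the other.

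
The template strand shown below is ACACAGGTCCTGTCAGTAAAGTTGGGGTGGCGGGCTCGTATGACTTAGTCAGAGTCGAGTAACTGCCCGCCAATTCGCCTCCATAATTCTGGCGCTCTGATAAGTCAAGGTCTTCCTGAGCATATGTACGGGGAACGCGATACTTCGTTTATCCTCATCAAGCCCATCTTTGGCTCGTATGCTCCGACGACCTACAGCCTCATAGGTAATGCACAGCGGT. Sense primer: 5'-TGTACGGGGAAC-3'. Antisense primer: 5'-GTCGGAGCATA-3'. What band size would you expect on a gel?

64 bp

Forward primer TGTACGGGGAAC is found on the top strand at positions 125–136.
Taking the reverse complement of GTCGGAGCATA gives TATGCTCCGAC, found at positions 178–188 on the template; the primer anneals here to the top strand with its 3' end pointing upstream.
Product length = (reverse-primer end) − (forward-primer start) + 1 = 188 − 125 + 1 = 64 bp.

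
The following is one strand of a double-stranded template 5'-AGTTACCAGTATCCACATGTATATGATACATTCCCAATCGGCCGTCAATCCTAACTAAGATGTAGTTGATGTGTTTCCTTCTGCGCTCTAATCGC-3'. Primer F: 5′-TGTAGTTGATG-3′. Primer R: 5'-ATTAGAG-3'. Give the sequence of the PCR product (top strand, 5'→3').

5'-TGTAGTTGATGTGTTTCCTTCTGCGCTCTAAT-3'

Scanning the template, TGTAGTTGATG occurs at positions 61–71; this primer anneals to the bottom strand there with its 3' end pointing downstream.
Taking the reverse complement of ATTAGAG gives CTCTAAT, found at positions 86–92 on the template; the primer anneals here to the top strand with its 3' end pointing upstream.
The product is the template from position 61 through 92 (32 bp).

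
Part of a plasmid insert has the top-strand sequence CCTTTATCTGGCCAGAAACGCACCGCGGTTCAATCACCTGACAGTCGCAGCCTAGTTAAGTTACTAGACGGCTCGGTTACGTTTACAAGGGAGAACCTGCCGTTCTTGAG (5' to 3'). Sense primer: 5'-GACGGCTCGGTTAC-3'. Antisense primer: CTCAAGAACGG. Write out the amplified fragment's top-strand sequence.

Scanning the template, GACGGCTCGGTTAC occurs at positions 67–80; this primer anneals to the bottom strand there with its 3' end pointing downstream.
The reverse primer's reverse complement is CCGTTCTTGAG, which matches the template at positions 100–110.
The product is the template from position 67 through 110 (44 bp).

5'-GACGGCTCGGTTACGTTTACAAGGGAGAACCTGCCGTTCTTGAG-3'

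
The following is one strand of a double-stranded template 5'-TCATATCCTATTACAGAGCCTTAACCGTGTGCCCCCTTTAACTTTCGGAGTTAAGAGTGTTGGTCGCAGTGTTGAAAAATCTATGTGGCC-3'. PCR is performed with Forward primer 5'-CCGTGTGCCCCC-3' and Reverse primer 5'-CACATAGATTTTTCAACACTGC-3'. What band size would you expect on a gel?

63 bp

The forward primer matches the template at positions 25–36.
The reverse primer's reverse complement is GCAGTGTTGAAAAATCTATGTG, which matches the template at positions 66–87.
The product runs from position 25 to position 87, so its length is 87 − 25 + 1 = 63 bp.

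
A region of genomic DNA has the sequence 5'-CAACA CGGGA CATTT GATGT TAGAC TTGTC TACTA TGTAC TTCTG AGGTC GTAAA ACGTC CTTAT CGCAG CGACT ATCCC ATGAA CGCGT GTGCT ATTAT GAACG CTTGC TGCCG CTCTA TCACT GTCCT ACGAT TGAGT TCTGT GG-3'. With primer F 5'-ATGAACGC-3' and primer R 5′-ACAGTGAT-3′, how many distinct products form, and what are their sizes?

Two products: 47 bp, 29 bp

The forward primer ATGAACGC matches the top strand at positions 81–88, 99–106.
The reverse primer's reverse complement is ATCACTGT, matching at positions 120–127.
Each forward site pairs with the reverse site to give a product ending at position 127: sizes 47, 29 bp.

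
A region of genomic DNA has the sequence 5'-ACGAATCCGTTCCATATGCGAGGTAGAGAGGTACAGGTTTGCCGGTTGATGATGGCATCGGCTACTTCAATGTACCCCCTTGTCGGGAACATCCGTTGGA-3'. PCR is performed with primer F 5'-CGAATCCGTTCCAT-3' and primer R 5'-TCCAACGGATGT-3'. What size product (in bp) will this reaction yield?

99 bp

Forward primer CGAATCCGTTCCAT is found on the top strand at positions 2–15.
Reverse complement of the reverse primer: ACATCCGTTGGA. This occurs on the top strand at positions 89–100.
Amplicon spans positions 2–100: 99 bp.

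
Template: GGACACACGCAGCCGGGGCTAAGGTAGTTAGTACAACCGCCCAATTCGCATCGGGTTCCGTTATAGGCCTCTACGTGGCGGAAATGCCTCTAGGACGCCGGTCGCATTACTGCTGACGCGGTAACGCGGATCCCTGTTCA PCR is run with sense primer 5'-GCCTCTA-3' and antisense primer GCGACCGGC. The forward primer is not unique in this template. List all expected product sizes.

39 bp, 20 bp

The forward primer GCCTCTA matches the top strand at positions 67–73, 86–92.
The reverse primer's reverse complement is GCCGGTCGC, matching at positions 97–105.
Each forward site pairs with the reverse site to give a product ending at position 105: sizes 39, 20 bp.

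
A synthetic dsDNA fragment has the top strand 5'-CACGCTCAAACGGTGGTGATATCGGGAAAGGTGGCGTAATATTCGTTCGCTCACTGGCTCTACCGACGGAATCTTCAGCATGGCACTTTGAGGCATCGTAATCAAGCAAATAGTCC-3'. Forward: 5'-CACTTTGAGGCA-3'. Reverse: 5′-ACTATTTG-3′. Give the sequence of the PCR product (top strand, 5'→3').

5'-CACTTTGAGGCATCGTAATCAAGCAAATAGT-3'

Scanning the template, CACTTTGAGGCA occurs at positions 84–95; this primer anneals to the bottom strand there with its 3' end pointing downstream.
Taking the reverse complement of ACTATTTG gives CAAATAGT, found at positions 107–114 on the template; the primer anneals here to the top strand with its 3' end pointing upstream.
The product is the template from position 84 through 114 (31 bp).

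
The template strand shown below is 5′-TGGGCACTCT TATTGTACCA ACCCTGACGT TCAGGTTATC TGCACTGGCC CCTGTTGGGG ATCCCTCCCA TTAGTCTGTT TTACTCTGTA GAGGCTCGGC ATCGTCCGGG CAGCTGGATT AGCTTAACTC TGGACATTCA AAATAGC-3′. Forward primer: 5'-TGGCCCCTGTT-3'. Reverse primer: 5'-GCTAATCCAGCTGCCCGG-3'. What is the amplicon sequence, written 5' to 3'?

5'-TGGCCCCTGTTGGGGATCCCTCCCATTAGTCTGTTTTACTCTGTAGAGGCTCGGCATCGTCCGGGCAGCTGGATTAGC-3'

The forward primer matches the template at positions 46–56.
Taking the reverse complement of GCTAATCCAGCTGCCCGG gives CCGGGCAGCTGGATTAGC, found at positions 106–123 on the template; the primer anneals here to the top strand with its 3' end pointing upstream.
The product is the template from position 46 through 123 (78 bp).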